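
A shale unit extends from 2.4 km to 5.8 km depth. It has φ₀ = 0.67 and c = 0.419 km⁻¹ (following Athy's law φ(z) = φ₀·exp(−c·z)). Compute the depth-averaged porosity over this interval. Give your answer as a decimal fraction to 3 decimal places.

⟨φ⟩ = (1/(z₂−z₁)) ∫ φ₀ e^(−cz) dz = φ₀·(e^(−c·z₁) − e^(−c·z₂)) / (c·(z₂−z₁))
e^(−0.419×2.4) = 0.3658; e^(−0.419×5.8) = 0.0880
⟨φ⟩ = 0.67 × (0.3658 − 0.0880) / (0.419 × 3.4) = 0.67 × 0.1950 = 0.1307

0.131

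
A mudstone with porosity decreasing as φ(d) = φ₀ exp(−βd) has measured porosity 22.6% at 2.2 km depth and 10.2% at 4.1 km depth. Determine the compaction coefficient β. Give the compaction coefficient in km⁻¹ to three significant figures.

0.419 km⁻¹

Athy: φ(d) = φ₀ e^(−βd) ⇒ φ₁/φ₂ = e^{β(d₂−d₁)} ⇒ β = ln(φ₁/φ₂)/(d₂−d₁)
β = ln(0.226/0.102) / (4.1 − 2.2) = ln(2.216) / 1.9 = 0.7956 / 1.9 = 0.4187 km⁻¹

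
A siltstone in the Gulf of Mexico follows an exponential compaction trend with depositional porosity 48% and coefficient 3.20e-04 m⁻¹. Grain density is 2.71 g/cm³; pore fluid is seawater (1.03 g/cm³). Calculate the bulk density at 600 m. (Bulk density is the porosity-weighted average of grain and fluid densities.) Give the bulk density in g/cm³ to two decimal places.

2.04 g/cm³

Working in km (1 km = 1000 m; β in km⁻¹ = β in m⁻¹ × 1000):
Porosity at depth: n = 0.48·exp(−0.32×0.6) = 0.48×0.8253 = 0.3961
Bulk density: ρ_b = (1−n)ρ_g + n·ρ_f = 0.6039×2.71 + 0.3961×1.03
       = 1.636 + 0.408 = 2.044 g/cm³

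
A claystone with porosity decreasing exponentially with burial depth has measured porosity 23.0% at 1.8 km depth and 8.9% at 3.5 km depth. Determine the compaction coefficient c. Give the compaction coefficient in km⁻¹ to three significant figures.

Athy: n(z) = n₀ e^(−cz) ⇒ n₁/n₂ = e^{c(z₂−z₁)} ⇒ c = ln(n₁/n₂)/(z₂−z₁)
c = ln(0.23/0.089) / (3.5 − 1.8) = ln(2.584) / 1.7 = 0.9494 / 1.7 = 0.5585 km⁻¹

0.558 km⁻¹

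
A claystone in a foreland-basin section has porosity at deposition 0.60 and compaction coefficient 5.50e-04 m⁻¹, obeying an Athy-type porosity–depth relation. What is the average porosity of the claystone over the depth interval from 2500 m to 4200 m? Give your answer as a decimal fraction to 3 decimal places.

Working in km (1 km = 1000 m; β in km⁻¹ = β in m⁻¹ × 1000):
⟨phi⟩ = (1/(Z₂−Z₁)) ∫ phi₀ e^(−βZ) dZ = phi₀·(e^(−β·Z₁) − e^(−β·Z₂)) / (β·(Z₂−Z₁))
e^(−0.55×2.5) = 0.2528; e^(−0.55×4.2) = 0.0993
⟨phi⟩ = 0.6 × (0.2528 − 0.0993) / (0.55 × 1.7) = 0.6 × 0.1643 = 0.0986

0.099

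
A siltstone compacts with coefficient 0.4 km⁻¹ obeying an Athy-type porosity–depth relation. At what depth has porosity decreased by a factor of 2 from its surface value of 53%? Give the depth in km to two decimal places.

φ/φ₀ = 1/2 ⇒ exp(−β·Z) = 1/2 ⇒ Z = ln(2) / β
Z = 0.6931 / 0.4 = 1.733 km

1.73 km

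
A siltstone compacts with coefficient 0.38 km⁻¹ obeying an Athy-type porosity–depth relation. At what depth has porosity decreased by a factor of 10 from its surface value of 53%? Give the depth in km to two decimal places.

6.06 km

phi/phi₀ = 1/10 ⇒ exp(−β·Z) = 1/10 ⇒ Z = ln(10) / β
Z = 2.3026 / 0.38 = 6.059 km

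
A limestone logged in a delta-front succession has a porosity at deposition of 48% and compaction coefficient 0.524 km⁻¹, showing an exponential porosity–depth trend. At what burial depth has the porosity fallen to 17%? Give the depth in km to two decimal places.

Invert Athy's law: Z = ln(phi₀/phi) / c
Z = ln(0.48/0.17) / 0.524 = ln(2.824) / 0.524 = 1.0380 / 0.524 = 1.981 km

1.98 km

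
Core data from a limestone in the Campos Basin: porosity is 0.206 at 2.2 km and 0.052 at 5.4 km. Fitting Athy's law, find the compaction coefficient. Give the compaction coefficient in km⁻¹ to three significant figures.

Athy: n(z) = n₀ e^(−βz) ⇒ n₁/n₂ = e^{β(z₂−z₁)} ⇒ β = ln(n₁/n₂)/(z₂−z₁)
β = ln(0.206/0.052) / (5.4 − 2.2) = ln(3.962) / 3.2 = 1.3766 / 3.2 = 0.4302 km⁻¹

0.430 km⁻¹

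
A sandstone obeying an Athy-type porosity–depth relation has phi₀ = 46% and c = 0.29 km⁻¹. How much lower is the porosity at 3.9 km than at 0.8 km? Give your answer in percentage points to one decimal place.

21.6 percentage points

phi(0.8) = 0.46·e^(−0.29×0.8) = 0.3648
phi(3.9) = 0.46·e^(−0.29×3.9) = 0.1484
Δphi = 0.3648 − 0.1484 = 0.2163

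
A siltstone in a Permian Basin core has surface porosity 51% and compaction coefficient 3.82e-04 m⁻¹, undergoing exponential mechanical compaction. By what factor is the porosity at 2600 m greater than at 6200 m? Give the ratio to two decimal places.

Working in km (1 km = 1000 m; k in km⁻¹ = k in m⁻¹ × 1000):
φ(Z₁)/φ(Z₂) = e^(−k·Z₁)/e^(−k·Z₂) = e^{k(Z₂−Z₁)}
= exp(0.382 × 3.6) = exp(1.375) = 3.9559

3.96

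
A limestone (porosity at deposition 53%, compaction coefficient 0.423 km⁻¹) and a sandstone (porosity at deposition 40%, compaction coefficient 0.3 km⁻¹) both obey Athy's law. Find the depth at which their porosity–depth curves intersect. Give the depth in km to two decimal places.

2.29 km

Set n₀ₐ e^(−cₐZ) = n₀ᵦ e^(−cᵦZ) ⇒ ln(n₀ₐ/n₀ᵦ) = (cₐ − cᵦ)·Z
Z = ln(0.53/0.4) / (0.423 − 0.3) = 0.2814 / 0.123 = 2.288 km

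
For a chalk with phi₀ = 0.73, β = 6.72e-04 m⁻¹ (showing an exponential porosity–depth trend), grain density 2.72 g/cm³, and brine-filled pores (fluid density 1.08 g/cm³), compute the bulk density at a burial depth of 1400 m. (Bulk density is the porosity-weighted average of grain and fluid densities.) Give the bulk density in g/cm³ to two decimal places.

2.25 g/cm³

Working in km (1 km = 1000 m; β in km⁻¹ = β in m⁻¹ × 1000):
Porosity at depth: phi = 0.73·exp(−0.672×1.4) = 0.73×0.3903 = 0.2849
Bulk density: ρ_b = (1−phi)ρ_g + phi·ρ_f = 0.7151×2.72 + 0.2849×1.08
       = 1.945 + 0.308 = 2.253 g/cm³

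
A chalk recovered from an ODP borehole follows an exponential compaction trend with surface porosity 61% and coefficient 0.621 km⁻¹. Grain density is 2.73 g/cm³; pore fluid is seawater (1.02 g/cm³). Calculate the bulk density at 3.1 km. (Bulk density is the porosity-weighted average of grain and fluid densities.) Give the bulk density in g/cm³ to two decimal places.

2.58 g/cm³

Porosity at depth: phi = 0.61·exp(−0.621×3.1) = 0.61×0.1459 = 0.0890
Bulk density: ρ_b = (1−phi)ρ_g + phi·ρ_f = 0.9110×2.73 + 0.0890×1.02
       = 2.487 + 0.091 = 2.578 g/cm³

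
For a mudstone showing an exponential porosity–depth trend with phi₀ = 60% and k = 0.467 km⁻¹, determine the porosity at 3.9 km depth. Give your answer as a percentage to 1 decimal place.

9.7%

phi = phi₀·exp(−k·z) = 0.6 × exp(−0.467 × 3.9) = 0.6 × exp(−1.821)
  = 0.6 × 0.1618 = 0.0971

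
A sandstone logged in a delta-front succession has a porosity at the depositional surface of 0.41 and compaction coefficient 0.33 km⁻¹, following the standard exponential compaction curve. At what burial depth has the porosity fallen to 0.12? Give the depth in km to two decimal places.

3.72 km

Invert Athy's law: z = ln(n₀/n) / c
z = ln(0.41/0.12) / 0.33 = ln(3.417) / 0.33 = 1.2287 / 0.33 = 3.723 km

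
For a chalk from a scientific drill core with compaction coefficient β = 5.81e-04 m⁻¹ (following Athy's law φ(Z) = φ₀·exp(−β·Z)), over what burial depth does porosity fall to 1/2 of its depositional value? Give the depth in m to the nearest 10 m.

1190 m

Working in km (1 km = 1000 m; β in km⁻¹ = β in m⁻¹ × 1000):
φ/φ₀ = 1/2 ⇒ exp(−β·Z) = 1/2 ⇒ Z = ln(2) / β
Z = 0.6931 / 0.581 = 1.193 km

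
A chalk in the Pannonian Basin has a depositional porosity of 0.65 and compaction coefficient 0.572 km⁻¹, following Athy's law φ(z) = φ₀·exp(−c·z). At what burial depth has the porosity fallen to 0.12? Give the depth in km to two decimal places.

2.95 km

Invert Athy's law: z = ln(φ₀/φ) / c
z = ln(0.65/0.12) / 0.572 = ln(5.417) / 0.572 = 1.6895 / 0.572 = 2.954 km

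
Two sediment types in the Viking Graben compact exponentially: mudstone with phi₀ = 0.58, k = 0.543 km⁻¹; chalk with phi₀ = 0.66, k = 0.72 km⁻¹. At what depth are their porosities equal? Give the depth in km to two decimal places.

Set phi₀ₐ e^(−kₐd) = phi₀ᵦ e^(−kᵦd) ⇒ ln(phi₀ₐ/phi₀ᵦ) = (kₐ − kᵦ)·d
d = ln(0.58/0.66) / (0.543 − 0.72) = -0.1292 / -0.177 = 0.730 km

0.73 km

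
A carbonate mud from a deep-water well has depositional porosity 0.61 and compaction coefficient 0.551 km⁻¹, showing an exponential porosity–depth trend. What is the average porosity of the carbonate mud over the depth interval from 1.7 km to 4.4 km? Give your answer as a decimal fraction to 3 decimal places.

0.124

⟨φ⟩ = (1/(Z₂−Z₁)) ∫ φ₀ e^(−βZ) dZ = φ₀·(e^(−β·Z₁) − e^(−β·Z₂)) / (β·(Z₂−Z₁))
e^(−0.551×1.7) = 0.3919; e^(−0.551×4.4) = 0.0885
⟨φ⟩ = 0.61 × (0.3919 − 0.0885) / (0.551 × 2.7) = 0.61 × 0.2039 = 0.1244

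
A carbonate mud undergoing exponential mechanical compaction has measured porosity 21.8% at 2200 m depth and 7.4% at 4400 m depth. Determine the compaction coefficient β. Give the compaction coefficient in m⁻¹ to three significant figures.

0.000491 m⁻¹

Working in km (1 km = 1000 m; β in km⁻¹ = β in m⁻¹ × 1000):
Athy: n(Z) = n₀ e^(−βZ) ⇒ n₁/n₂ = e^{β(Z₂−Z₁)} ⇒ β = ln(n₁/n₂)/(Z₂−Z₁)
β = ln(0.218/0.074) / (4.4 − 2.2) = ln(2.946) / 2.2 = 1.0804 / 2.2 = 0.4911 km⁻¹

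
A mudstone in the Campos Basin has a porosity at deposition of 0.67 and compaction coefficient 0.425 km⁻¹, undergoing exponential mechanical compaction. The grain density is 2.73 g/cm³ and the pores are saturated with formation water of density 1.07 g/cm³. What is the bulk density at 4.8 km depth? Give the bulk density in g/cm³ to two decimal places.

Porosity at depth: phi = 0.67·exp(−0.425×4.8) = 0.67×0.1300 = 0.0871
Bulk density: ρ_b = (1−phi)ρ_g + phi·ρ_f = 0.9129×2.73 + 0.0871×1.07
       = 2.492 + 0.093 = 2.585 g/cm³

2.59 g/cm³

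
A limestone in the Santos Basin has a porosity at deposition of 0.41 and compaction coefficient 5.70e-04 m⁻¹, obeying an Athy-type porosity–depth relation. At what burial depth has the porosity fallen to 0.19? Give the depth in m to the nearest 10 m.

1350 m

Working in km (1 km = 1000 m; β in km⁻¹ = β in m⁻¹ × 1000):
Invert Athy's law: Z = ln(n₀/n) / β
Z = ln(0.41/0.19) / 0.57 = ln(2.158) / 0.57 = 0.7691 / 0.57 = 1.349 km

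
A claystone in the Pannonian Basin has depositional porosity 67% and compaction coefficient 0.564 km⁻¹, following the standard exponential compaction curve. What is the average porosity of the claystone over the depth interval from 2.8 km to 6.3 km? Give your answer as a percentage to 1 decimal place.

6.0%

⟨φ⟩ = (1/(Z₂−Z₁)) ∫ φ₀ e^(−βZ) dZ = φ₀·(e^(−β·Z₁) − e^(−β·Z₂)) / (β·(Z₂−Z₁))
e^(−0.564×2.8) = 0.2061; e^(−0.564×6.3) = 0.0286
⟨φ⟩ = 0.67 × (0.2061 − 0.0286) / (0.564 × 3.5) = 0.67 × 0.0899 = 0.0602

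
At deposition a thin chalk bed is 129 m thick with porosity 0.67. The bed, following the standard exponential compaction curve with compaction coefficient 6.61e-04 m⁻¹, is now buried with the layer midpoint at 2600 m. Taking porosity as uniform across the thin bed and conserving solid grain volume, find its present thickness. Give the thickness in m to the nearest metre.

Working in km (1 km = 1000 m; c in km⁻¹ = c in m⁻¹ × 1000):
Porosity at 2.6 km: phi = 0.67·exp(−0.661×2.6) = 0.1201
Solid-volume conservation: h(1−phi) = h₀(1−phi₀) ⇒ h = h₀·(1−phi₀)/(1−phi)
h = 0.129 × (1 − 0.67)/(1 − 0.1201) = 0.129 × 0.3751 = 0.0484 km

48 m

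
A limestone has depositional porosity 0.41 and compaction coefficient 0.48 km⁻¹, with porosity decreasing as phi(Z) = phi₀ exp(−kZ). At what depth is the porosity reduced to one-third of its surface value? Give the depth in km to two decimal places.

2.29 km

phi/phi₀ = 1/3 ⇒ exp(−k·Z) = 1/3 ⇒ Z = ln(3) / k
Z = 1.0986 / 0.48 = 2.289 km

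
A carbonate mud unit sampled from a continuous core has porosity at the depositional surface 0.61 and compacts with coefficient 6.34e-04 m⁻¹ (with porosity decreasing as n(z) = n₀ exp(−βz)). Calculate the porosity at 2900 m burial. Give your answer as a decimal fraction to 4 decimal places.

0.0970

Working in km (1 km = 1000 m; β in km⁻¹ = β in m⁻¹ × 1000):
n = n₀·exp(−β·z) = 0.61 × exp(−0.634 × 2.9) = 0.61 × exp(−1.839)
  = 0.61 × 0.1590 = 0.0970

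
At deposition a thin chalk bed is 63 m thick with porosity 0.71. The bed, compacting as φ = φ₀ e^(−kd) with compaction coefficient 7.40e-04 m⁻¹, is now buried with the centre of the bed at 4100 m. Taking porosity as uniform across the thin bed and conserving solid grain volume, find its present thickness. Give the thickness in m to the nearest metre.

19 m

Working in km (1 km = 1000 m; k in km⁻¹ = k in m⁻¹ × 1000):
Porosity at 4.1 km: φ = 0.71·exp(−0.74×4.1) = 0.0342
Solid-volume conservation: h(1−φ) = h₀(1−φ₀) ⇒ h = h₀·(1−φ₀)/(1−φ)
h = 0.063 × (1 − 0.71)/(1 − 0.0342) = 0.063 × 0.3003 = 0.0189 km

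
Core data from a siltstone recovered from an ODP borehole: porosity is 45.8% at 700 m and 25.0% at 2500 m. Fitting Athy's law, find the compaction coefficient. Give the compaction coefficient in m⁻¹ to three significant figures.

Working in km (1 km = 1000 m; c in km⁻¹ = c in m⁻¹ × 1000):
Athy: φ(Z) = φ₀ e^(−cZ) ⇒ φ₁/φ₂ = e^{c(Z₂−Z₁)} ⇒ c = ln(φ₁/φ₂)/(Z₂−Z₁)
c = ln(0.458/0.25) / (2.5 − 0.7) = ln(1.832) / 1.8 = 0.6054 / 1.8 = 0.3363 km⁻¹

0.000336 m⁻¹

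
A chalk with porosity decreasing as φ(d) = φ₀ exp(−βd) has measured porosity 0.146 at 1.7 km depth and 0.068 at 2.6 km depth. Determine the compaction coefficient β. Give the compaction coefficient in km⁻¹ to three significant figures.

0.849 km⁻¹

Athy: φ(d) = φ₀ e^(−βd) ⇒ φ₁/φ₂ = e^{β(d₂−d₁)} ⇒ β = ln(φ₁/φ₂)/(d₂−d₁)
β = ln(0.146/0.068) / (2.6 − 1.7) = ln(2.147) / 0.9 = 0.7641 / 0.9 = 0.849 km⁻¹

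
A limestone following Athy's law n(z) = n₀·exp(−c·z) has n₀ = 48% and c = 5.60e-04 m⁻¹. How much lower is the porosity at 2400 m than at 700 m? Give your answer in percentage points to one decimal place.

Working in km (1 km = 1000 m; c in km⁻¹ = c in m⁻¹ × 1000):
n(0.7) = 0.48·e^(−0.56×0.7) = 0.3243
n(2.4) = 0.48·e^(−0.56×2.4) = 0.1252
Δn = 0.3243 − 0.1252 = 0.1992

19.9 percentage points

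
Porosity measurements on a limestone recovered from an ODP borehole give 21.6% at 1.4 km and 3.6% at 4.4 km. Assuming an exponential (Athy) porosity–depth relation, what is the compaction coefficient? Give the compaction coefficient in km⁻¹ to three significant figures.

Athy: phi(Z) = phi₀ e^(−kZ) ⇒ phi₁/phi₂ = e^{k(Z₂−Z₁)} ⇒ k = ln(phi₁/phi₂)/(Z₂−Z₁)
k = ln(0.216/0.036) / (4.4 − 1.4) = ln(6) / 3 = 1.7918 / 3 = 0.5973 km⁻¹

0.597 km⁻¹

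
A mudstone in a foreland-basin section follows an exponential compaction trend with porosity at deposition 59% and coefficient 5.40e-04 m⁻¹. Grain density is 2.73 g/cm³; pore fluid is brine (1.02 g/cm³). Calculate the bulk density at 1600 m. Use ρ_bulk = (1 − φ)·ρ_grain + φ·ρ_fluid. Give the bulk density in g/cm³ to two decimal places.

Working in km (1 km = 1000 m; c in km⁻¹ = c in m⁻¹ × 1000):
Porosity at depth: n = 0.59·exp(−0.54×1.6) = 0.59×0.4215 = 0.2487
Bulk density: ρ_b = (1−n)ρ_g + n·ρ_f = 0.7513×2.73 + 0.2487×1.02
       = 2.051 + 0.254 = 2.305 g/cm³

2.30 g/cm³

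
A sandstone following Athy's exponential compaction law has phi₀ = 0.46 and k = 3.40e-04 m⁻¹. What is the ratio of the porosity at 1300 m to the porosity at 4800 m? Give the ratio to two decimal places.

Working in km (1 km = 1000 m; k in km⁻¹ = k in m⁻¹ × 1000):
phi(d₁)/phi(d₂) = e^(−k·d₁)/e^(−k·d₂) = e^{k(d₂−d₁)}
= exp(0.34 × 3.5) = exp(1.19) = 3.2871

3.29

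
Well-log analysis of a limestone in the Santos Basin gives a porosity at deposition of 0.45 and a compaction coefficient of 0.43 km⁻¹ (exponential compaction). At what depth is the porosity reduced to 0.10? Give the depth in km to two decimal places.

3.50 km

Invert Athy's law: Z = ln(n₀/n) / β
Z = ln(0.45/0.1) / 0.43 = ln(4.5) / 0.43 = 1.5041 / 0.43 = 3.498 km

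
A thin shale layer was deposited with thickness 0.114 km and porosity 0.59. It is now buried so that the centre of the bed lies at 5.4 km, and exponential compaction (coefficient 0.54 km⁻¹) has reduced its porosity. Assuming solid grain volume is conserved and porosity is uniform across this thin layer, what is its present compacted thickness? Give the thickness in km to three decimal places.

Porosity at 5.4 km: φ = 0.59·exp(−0.54×5.4) = 0.0319
Solid-volume conservation: h(1−φ) = h₀(1−φ₀) ⇒ h = h₀·(1−φ₀)/(1−φ)
h = 0.114 × (1 − 0.59)/(1 − 0.0319) = 0.114 × 0.4235 = 0.0483 km

0.048 km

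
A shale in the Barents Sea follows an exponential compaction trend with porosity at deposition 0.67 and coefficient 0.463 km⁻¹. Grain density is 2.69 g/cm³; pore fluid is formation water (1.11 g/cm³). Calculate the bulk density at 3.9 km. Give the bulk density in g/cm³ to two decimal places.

Porosity at depth: n = 0.67·exp(−0.463×3.9) = 0.67×0.1644 = 0.1101
Bulk density: ρ_b = (1−n)ρ_g + n·ρ_f = 0.8899×2.69 + 0.1101×1.11
       = 2.394 + 0.122 = 2.516 g/cm³

2.52 g/cm³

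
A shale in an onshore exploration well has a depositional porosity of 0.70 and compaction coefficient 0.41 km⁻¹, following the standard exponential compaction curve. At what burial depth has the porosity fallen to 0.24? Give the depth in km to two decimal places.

2.61 km

Invert Athy's law: Z = ln(φ₀/φ) / c
Z = ln(0.7/0.24) / 0.41 = ln(2.917) / 0.41 = 1.0704 / 0.41 = 2.611 km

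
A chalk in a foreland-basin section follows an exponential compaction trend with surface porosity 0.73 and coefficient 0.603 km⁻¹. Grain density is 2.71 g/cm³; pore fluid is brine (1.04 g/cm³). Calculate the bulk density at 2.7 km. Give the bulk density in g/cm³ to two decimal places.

2.47 g/cm³

Porosity at depth: φ = 0.73·exp(−0.603×2.7) = 0.73×0.1963 = 0.1433
Bulk density: ρ_b = (1−φ)ρ_g + φ·ρ_f = 0.8567×2.71 + 0.1433×1.04
       = 2.322 + 0.149 = 2.471 g/cm³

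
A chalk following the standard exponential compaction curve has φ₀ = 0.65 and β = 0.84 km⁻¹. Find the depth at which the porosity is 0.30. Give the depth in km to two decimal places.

Invert Athy's law: d = ln(φ₀/φ) / β
d = ln(0.65/0.3) / 0.84 = ln(2.167) / 0.84 = 0.7732 / 0.84 = 0.920 km

0.92 km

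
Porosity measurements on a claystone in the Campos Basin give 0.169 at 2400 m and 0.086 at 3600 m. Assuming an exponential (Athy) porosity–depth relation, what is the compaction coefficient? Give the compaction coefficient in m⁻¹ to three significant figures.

0.000563 m⁻¹

Working in km (1 km = 1000 m; c in km⁻¹ = c in m⁻¹ × 1000):
Athy: phi(z) = phi₀ e^(−cz) ⇒ phi₁/phi₂ = e^{c(z₂−z₁)} ⇒ c = ln(phi₁/phi₂)/(z₂−z₁)
c = ln(0.169/0.086) / (3.6 − 2.4) = ln(1.965) / 1.2 = 0.6756 / 1.2 = 0.563 km⁻¹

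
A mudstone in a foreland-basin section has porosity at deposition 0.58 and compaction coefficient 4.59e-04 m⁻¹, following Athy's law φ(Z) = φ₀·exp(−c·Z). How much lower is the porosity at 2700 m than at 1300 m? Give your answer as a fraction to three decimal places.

Working in km (1 km = 1000 m; c in km⁻¹ = c in m⁻¹ × 1000):
φ(1.3) = 0.58·e^(−0.459×1.3) = 0.3194
φ(2.7) = 0.58·e^(−0.459×2.7) = 0.1680
Δφ = 0.3194 − 0.1680 = 0.1514

0.151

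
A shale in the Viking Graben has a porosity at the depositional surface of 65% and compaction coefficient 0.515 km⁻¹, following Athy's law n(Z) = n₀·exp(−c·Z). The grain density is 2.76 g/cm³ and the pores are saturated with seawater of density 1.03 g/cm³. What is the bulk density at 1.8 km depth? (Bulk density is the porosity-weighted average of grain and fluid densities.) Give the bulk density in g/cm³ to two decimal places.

Porosity at depth: n = 0.65·exp(−0.515×1.8) = 0.65×0.3957 = 0.2572
Bulk density: ρ_b = (1−n)ρ_g + n·ρ_f = 0.7428×2.76 + 0.2572×1.03
       = 2.050 + 0.265 = 2.315 g/cm³

2.31 g/cm³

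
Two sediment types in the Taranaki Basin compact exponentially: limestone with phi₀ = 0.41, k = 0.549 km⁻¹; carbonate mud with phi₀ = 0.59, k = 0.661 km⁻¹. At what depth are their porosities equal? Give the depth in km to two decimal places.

3.25 km

Set phi₀ₐ e^(−kₐz) = phi₀ᵦ e^(−kᵦz) ⇒ ln(phi₀ₐ/phi₀ᵦ) = (kₐ − kᵦ)·z
z = ln(0.41/0.59) / (0.549 − 0.661) = -0.3640 / -0.112 = 3.250 km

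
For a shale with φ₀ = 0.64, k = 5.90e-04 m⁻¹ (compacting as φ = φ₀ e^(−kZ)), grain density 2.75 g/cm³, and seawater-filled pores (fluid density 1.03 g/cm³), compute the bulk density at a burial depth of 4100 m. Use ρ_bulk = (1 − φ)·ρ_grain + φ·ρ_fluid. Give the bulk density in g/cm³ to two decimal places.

2.65 g/cm³

Working in km (1 km = 1000 m; k in km⁻¹ = k in m⁻¹ × 1000):
Porosity at depth: φ = 0.64·exp(−0.59×4.1) = 0.64×0.0890 = 0.0570
Bulk density: ρ_b = (1−φ)ρ_g + φ·ρ_f = 0.9430×2.75 + 0.0570×1.03
       = 2.593 + 0.059 = 2.652 g/cm³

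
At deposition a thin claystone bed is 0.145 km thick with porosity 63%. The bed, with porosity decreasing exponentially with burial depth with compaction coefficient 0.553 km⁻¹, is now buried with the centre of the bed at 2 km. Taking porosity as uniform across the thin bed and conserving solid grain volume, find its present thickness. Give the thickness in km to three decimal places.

0.068 km

Porosity at 2 km: phi = 0.63·exp(−0.553×2) = 0.2085
Solid-volume conservation: h(1−phi) = h₀(1−phi₀) ⇒ h = h₀·(1−phi₀)/(1−phi)
h = 0.145 × (1 − 0.63)/(1 − 0.2085) = 0.145 × 0.4674 = 0.0678 km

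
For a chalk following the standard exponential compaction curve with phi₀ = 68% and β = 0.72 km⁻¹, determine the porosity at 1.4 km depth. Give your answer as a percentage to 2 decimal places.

24.82%

phi = phi₀·exp(−β·d) = 0.68 × exp(−0.72 × 1.4) = 0.68 × exp(−1.008)
  = 0.68 × 0.3649 = 0.2482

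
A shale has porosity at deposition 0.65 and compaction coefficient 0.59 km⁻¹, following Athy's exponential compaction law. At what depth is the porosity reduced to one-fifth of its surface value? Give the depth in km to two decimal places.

2.73 km

phi/phi₀ = 1/5 ⇒ exp(−c·d) = 1/5 ⇒ d = ln(5) / c
d = 1.6094 / 0.59 = 2.728 km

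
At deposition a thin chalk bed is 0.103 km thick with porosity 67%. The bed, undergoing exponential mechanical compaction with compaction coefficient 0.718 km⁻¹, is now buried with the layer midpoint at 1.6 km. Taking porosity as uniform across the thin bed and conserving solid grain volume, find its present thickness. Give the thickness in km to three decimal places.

Porosity at 1.6 km: n = 0.67·exp(−0.718×1.6) = 0.2124
Solid-volume conservation: h(1−n) = h₀(1−n₀) ⇒ h = h₀·(1−n₀)/(1−n)
h = 0.103 × (1 − 0.67)/(1 − 0.2124) = 0.103 × 0.4190 = 0.0432 km

0.043 km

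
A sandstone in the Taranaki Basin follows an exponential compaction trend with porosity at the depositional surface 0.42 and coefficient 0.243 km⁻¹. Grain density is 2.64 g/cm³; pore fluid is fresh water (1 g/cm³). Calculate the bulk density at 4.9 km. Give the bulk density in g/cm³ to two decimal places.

Porosity at depth: n = 0.42·exp(−0.243×4.9) = 0.42×0.3040 = 0.1277
Bulk density: ρ_b = (1−n)ρ_g + n·ρ_f = 0.8723×2.64 + 0.1277×1
       = 2.303 + 0.128 = 2.431 g/cm³

2.43 g/cm³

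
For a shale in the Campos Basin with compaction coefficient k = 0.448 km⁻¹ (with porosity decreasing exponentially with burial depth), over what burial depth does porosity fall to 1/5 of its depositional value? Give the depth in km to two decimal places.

φ/φ₀ = 1/5 ⇒ exp(−k·z) = 1/5 ⇒ z = ln(5) / k
z = 1.6094 / 0.448 = 3.592 km

3.59 km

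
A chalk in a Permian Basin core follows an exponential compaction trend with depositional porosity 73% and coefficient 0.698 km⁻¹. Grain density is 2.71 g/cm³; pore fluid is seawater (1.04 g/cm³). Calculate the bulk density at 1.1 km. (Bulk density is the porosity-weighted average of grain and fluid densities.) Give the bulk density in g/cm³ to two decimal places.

Porosity at depth: phi = 0.73·exp(−0.698×1.1) = 0.73×0.4640 = 0.3387
Bulk density: ρ_b = (1−phi)ρ_g + phi·ρ_f = 0.6613×2.71 + 0.3387×1.04
       = 1.792 + 0.352 = 2.144 g/cm³

2.14 g/cm³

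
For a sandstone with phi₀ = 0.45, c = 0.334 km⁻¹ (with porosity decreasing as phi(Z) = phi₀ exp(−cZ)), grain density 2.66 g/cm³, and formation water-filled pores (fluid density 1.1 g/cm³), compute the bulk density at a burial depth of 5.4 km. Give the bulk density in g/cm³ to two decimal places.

Porosity at depth: phi = 0.45·exp(−0.334×5.4) = 0.45×0.1647 = 0.0741
Bulk density: ρ_b = (1−phi)ρ_g + phi·ρ_f = 0.9259×2.66 + 0.0741×1.1
       = 2.463 + 0.082 = 2.544 g/cm³

2.54 g/cm³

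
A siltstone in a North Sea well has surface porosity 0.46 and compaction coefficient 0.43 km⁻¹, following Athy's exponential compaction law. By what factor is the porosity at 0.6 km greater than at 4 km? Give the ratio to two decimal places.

n(Z₁)/n(Z₂) = e^(−c·Z₁)/e^(−c·Z₂) = e^{c(Z₂−Z₁)}
= exp(0.43 × 3.4) = exp(1.462) = 4.3146

4.31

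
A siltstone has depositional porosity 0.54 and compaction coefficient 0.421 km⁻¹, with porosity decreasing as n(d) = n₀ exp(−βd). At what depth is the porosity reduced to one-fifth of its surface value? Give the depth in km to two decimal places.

n/n₀ = 1/5 ⇒ exp(−β·d) = 1/5 ⇒ d = ln(5) / β
d = 1.6094 / 0.421 = 3.823 km

3.82 km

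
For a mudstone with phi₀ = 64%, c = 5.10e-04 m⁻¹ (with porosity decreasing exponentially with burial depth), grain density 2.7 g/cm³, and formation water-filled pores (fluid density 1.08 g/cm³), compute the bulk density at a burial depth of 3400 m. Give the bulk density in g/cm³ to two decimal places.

Working in km (1 km = 1000 m; c in km⁻¹ = c in m⁻¹ × 1000):
Porosity at depth: phi = 0.64·exp(−0.51×3.4) = 0.64×0.1766 = 0.1130
Bulk density: ρ_b = (1−phi)ρ_g + phi·ρ_f = 0.8870×2.7 + 0.1130×1.08
       = 2.395 + 0.122 = 2.517 g/cm³

2.52 g/cm³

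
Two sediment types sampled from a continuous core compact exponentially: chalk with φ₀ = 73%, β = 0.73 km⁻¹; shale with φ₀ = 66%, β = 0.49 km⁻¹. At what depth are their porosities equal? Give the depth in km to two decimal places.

Set φ₀ₐ e^(−βₐZ) = φ₀ᵦ e^(−βᵦZ) ⇒ ln(φ₀ₐ/φ₀ᵦ) = (βₐ − βᵦ)·Z
Z = ln(0.73/0.66) / (0.73 − 0.49) = 0.1008 / 0.24 = 0.420 km

0.42 km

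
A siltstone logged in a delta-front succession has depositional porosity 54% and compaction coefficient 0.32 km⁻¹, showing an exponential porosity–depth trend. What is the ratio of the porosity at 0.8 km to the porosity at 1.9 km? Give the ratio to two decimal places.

phi(z₁)/phi(z₂) = e^(−c·z₁)/e^(−c·z₂) = e^{c(z₂−z₁)}
= exp(0.32 × 1.1) = exp(0.352) = 1.4219

1.42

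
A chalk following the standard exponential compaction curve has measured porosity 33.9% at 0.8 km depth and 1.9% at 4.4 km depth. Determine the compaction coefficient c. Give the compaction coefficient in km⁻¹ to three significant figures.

0.800 km⁻¹

Athy: phi(d) = phi₀ e^(−cd) ⇒ phi₁/phi₂ = e^{c(d₂−d₁)} ⇒ c = ln(phi₁/phi₂)/(d₂−d₁)
c = ln(0.339/0.019) / (4.4 − 0.8) = ln(17.84) / 3.6 = 2.8816 / 3.6 = 0.8004 km⁻¹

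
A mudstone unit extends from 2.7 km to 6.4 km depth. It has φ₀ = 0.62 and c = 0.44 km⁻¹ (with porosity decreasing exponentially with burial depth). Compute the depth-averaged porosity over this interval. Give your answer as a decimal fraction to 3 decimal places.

0.093

⟨φ⟩ = (1/(z₂−z₁)) ∫ φ₀ e^(−cz) dz = φ₀·(e^(−c·z₁) − e^(−c·z₂)) / (c·(z₂−z₁))
e^(−0.44×2.7) = 0.3048; e^(−0.44×6.4) = 0.0598
⟨φ⟩ = 0.62 × (0.3048 − 0.0598) / (0.44 × 3.7) = 0.62 × 0.1505 = 0.0933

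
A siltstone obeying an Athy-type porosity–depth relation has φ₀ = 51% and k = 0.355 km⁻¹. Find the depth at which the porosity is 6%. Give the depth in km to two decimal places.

6.03 km

Invert Athy's law: d = ln(φ₀/φ) / k
d = ln(0.51/0.06) / 0.355 = ln(8.5) / 0.355 = 2.1401 / 0.355 = 6.028 km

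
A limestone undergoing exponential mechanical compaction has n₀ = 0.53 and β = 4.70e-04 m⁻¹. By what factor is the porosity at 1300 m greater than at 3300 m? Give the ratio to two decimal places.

Working in km (1 km = 1000 m; β in km⁻¹ = β in m⁻¹ × 1000):
n(Z₁)/n(Z₂) = e^(−β·Z₁)/e^(−β·Z₂) = e^{β(Z₂−Z₁)}
= exp(0.47 × 2) = exp(0.94) = 2.5600

2.56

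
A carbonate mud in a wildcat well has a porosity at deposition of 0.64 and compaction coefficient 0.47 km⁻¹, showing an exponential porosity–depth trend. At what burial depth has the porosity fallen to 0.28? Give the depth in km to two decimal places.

Invert Athy's law: Z = ln(φ₀/φ) / c
Z = ln(0.64/0.28) / 0.47 = ln(2.286) / 0.47 = 0.8267 / 0.47 = 1.759 km

1.76 km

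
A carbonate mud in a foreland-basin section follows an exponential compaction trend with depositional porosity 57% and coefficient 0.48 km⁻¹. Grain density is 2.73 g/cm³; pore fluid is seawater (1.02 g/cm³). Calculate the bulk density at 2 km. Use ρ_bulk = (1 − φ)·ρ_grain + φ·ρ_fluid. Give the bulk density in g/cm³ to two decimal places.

2.36 g/cm³

Porosity at depth: phi = 0.57·exp(−0.48×2) = 0.57×0.3829 = 0.2182
Bulk density: ρ_b = (1−phi)ρ_g + phi·ρ_f = 0.7818×2.73 + 0.2182×1.02
       = 2.134 + 0.223 = 2.357 g/cm³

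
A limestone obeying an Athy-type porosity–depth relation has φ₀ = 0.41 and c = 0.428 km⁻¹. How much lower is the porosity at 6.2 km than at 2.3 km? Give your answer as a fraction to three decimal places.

φ(2.3) = 0.41·e^(−0.428×2.3) = 0.1532
φ(6.2) = 0.41·e^(−0.428×6.2) = 0.0289
Δφ = 0.1532 − 0.0289 = 0.1243

0.124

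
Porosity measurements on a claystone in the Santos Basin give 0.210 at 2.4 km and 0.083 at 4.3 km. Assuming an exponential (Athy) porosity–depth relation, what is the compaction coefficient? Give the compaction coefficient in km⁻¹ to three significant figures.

0.489 km⁻¹

Athy: φ(Z) = φ₀ e^(−kZ) ⇒ φ₁/φ₂ = e^{k(Z₂−Z₁)} ⇒ k = ln(φ₁/φ₂)/(Z₂−Z₁)
k = ln(0.21/0.083) / (4.3 − 2.4) = ln(2.53) / 1.9 = 0.9283 / 1.9 = 0.4886 km⁻¹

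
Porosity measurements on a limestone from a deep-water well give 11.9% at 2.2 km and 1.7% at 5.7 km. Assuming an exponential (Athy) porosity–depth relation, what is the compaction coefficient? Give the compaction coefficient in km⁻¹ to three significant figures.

0.556 km⁻¹

Athy: phi(Z) = phi₀ e^(−kZ) ⇒ phi₁/phi₂ = e^{k(Z₂−Z₁)} ⇒ k = ln(phi₁/phi₂)/(Z₂−Z₁)
k = ln(0.119/0.017) / (5.7 − 2.2) = ln(7) / 3.5 = 1.9459 / 3.5 = 0.556 km⁻¹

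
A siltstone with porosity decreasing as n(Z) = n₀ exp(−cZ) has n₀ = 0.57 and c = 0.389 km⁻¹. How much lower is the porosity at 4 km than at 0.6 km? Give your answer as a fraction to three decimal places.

0.331

n(0.6) = 0.57·e^(−0.389×0.6) = 0.4513
n(4) = 0.57·e^(−0.389×4) = 0.1203
Δn = 0.4513 − 0.1203 = 0.3311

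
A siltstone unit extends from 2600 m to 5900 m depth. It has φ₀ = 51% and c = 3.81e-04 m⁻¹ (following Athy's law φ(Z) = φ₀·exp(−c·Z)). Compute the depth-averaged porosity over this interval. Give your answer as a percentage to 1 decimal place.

Working in km (1 km = 1000 m; c in km⁻¹ = c in m⁻¹ × 1000):
⟨φ⟩ = (1/(Z₂−Z₁)) ∫ φ₀ e^(−cZ) dZ = φ₀·(e^(−c·Z₁) − e^(−c·Z₂)) / (c·(Z₂−Z₁))
e^(−0.381×2.6) = 0.3714; e^(−0.381×5.9) = 0.1056
⟨φ⟩ = 0.51 × (0.3714 − 0.1056) / (0.381 × 3.3) = 0.51 × 0.2114 = 0.1078

10.8%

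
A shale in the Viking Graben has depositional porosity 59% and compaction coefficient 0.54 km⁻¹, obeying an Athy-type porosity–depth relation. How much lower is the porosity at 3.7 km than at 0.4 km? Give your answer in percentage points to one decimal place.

φ(0.4) = 0.59·e^(−0.54×0.4) = 0.4754
φ(3.7) = 0.59·e^(−0.54×3.7) = 0.0800
Δφ = 0.4754 − 0.0800 = 0.3954

39.5 percentage points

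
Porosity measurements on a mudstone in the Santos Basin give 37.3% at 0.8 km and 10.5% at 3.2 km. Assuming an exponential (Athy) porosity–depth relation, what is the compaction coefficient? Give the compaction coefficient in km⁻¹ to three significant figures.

0.528 km⁻¹

Athy: n(d) = n₀ e^(−βd) ⇒ n₁/n₂ = e^{β(d₂−d₁)} ⇒ β = ln(n₁/n₂)/(d₂−d₁)
β = ln(0.373/0.105) / (3.2 − 0.8) = ln(3.552) / 2.4 = 1.2676 / 2.4 = 0.5282 km⁻¹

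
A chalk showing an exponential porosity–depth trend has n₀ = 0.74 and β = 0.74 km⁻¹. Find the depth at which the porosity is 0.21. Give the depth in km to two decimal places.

1.70 km

Invert Athy's law: z = ln(n₀/n) / β
z = ln(0.74/0.21) / 0.74 = ln(3.524) / 0.74 = 1.2595 / 0.74 = 1.702 km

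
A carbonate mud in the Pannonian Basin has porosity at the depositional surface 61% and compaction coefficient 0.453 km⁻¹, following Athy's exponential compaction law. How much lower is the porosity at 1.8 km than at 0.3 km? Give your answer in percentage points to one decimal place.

26.3 percentage points

φ(0.3) = 0.61·e^(−0.453×0.3) = 0.5325
φ(1.8) = 0.61·e^(−0.453×1.8) = 0.2699
Δφ = 0.5325 − 0.2699 = 0.2626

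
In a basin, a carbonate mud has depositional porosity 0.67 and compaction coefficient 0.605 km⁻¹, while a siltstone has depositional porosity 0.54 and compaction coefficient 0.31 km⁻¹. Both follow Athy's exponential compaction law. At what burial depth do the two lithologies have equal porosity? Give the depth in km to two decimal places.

Set φ₀ₐ e^(−βₐd) = φ₀ᵦ e^(−βᵦd) ⇒ ln(φ₀ₐ/φ₀ᵦ) = (βₐ − βᵦ)·d
d = ln(0.67/0.54) / (0.605 − 0.31) = 0.2157 / 0.295 = 0.731 km

0.73 km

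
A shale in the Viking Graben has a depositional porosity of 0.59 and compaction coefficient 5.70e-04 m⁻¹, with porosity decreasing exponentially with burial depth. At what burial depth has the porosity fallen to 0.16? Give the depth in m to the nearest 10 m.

2290 m

Working in km (1 km = 1000 m; k in km⁻¹ = k in m⁻¹ × 1000):
Invert Athy's law: d = ln(n₀/n) / k
d = ln(0.59/0.16) / 0.57 = ln(3.687) / 0.57 = 1.3049 / 0.57 = 2.289 km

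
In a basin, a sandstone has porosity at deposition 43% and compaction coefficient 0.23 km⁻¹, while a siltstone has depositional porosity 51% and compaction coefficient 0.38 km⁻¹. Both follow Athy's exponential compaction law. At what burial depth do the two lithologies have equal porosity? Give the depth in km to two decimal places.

1.14 km

Set n₀ₐ e^(−cₐd) = n₀ᵦ e^(−cᵦd) ⇒ ln(n₀ₐ/n₀ᵦ) = (cₐ − cᵦ)·d
d = ln(0.43/0.51) / (0.23 − 0.38) = -0.1706 / -0.15 = 1.138 km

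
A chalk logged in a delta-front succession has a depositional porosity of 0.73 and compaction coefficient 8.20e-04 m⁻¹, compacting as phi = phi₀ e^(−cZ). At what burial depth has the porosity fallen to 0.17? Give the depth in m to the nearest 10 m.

1780 m

Working in km (1 km = 1000 m; c in km⁻¹ = c in m⁻¹ × 1000):
Invert Athy's law: Z = ln(phi₀/phi) / c
Z = ln(0.73/0.17) / 0.82 = ln(4.294) / 0.82 = 1.4572 / 0.82 = 1.777 km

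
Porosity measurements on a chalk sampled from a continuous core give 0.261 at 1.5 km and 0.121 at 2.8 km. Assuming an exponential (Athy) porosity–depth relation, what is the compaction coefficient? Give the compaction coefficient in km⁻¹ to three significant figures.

0.591 km⁻¹

Athy: φ(d) = φ₀ e^(−cd) ⇒ φ₁/φ₂ = e^{c(d₂−d₁)} ⇒ c = ln(φ₁/φ₂)/(d₂−d₁)
c = ln(0.261/0.121) / (2.8 − 1.5) = ln(2.157) / 1.3 = 0.7687 / 1.3 = 0.5913 km⁻¹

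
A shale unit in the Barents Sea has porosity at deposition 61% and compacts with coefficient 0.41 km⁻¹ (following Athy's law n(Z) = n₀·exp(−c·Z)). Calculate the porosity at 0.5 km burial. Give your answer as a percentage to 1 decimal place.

49.7%

n = n₀·exp(−c·Z) = 0.61 × exp(−0.41 × 0.5) = 0.61 × exp(−0.205)
  = 0.61 × 0.8146 = 0.4969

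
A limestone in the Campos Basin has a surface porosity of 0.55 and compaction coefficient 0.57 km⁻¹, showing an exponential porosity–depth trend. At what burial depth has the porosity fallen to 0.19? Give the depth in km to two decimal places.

Invert Athy's law: z = ln(phi₀/phi) / k
z = ln(0.55/0.19) / 0.57 = ln(2.895) / 0.57 = 1.0629 / 0.57 = 1.865 km

1.86 km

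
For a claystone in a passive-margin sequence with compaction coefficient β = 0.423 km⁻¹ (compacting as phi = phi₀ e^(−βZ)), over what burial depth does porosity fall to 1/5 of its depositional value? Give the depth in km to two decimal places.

phi/phi₀ = 1/5 ⇒ exp(−β·Z) = 1/5 ⇒ Z = ln(5) / β
Z = 1.6094 / 0.423 = 3.805 km

3.80 km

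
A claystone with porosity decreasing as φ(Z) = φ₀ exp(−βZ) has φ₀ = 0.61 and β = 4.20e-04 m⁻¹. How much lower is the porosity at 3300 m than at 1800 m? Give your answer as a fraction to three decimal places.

0.134

Working in km (1 km = 1000 m; β in km⁻¹ = β in m⁻¹ × 1000):
φ(1.8) = 0.61·e^(−0.42×1.8) = 0.2864
φ(3.3) = 0.61·e^(−0.42×3.3) = 0.1525
Δφ = 0.2864 − 0.1525 = 0.1339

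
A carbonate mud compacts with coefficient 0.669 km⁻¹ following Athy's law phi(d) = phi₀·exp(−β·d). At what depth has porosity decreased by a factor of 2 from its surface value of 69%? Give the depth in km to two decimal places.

1.04 km

phi/phi₀ = 1/2 ⇒ exp(−β·d) = 1/2 ⇒ d = ln(2) / β
d = 0.6931 / 0.669 = 1.036 km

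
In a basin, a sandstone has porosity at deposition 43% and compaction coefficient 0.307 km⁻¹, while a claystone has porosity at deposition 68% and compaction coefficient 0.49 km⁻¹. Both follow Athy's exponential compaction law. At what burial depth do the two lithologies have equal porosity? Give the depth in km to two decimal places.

Set φ₀ₐ e^(−kₐd) = φ₀ᵦ e^(−kᵦd) ⇒ ln(φ₀ₐ/φ₀ᵦ) = (kₐ − kᵦ)·d
d = ln(0.43/0.68) / (0.307 − 0.49) = -0.4583 / -0.183 = 2.504 km

2.50 km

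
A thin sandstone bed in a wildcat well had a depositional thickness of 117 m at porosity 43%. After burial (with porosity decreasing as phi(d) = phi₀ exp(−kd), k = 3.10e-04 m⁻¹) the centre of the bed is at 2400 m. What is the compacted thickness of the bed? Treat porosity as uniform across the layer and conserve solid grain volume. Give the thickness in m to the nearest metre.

84 m

Working in km (1 km = 1000 m; k in km⁻¹ = k in m⁻¹ × 1000):
Porosity at 2.4 km: phi = 0.43·exp(−0.31×2.4) = 0.2043
Solid-volume conservation: h(1−phi) = h₀(1−phi₀) ⇒ h = h₀·(1−phi₀)/(1−phi)
h = 0.117 × (1 − 0.43)/(1 − 0.2043) = 0.117 × 0.7164 = 0.0838 km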